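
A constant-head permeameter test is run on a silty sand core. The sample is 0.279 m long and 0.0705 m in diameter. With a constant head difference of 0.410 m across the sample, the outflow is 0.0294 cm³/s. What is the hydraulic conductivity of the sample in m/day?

Cross-sectional area A = π·(d/2)² = π × (0.0705/2)² = 0.003904 m².
Convert discharge: 0.0294 cm³/s = 2.940e-08 m³/s.
Darcy's law rearranged: K = Q·L / (A·Δh) = 2.940e-08 × 0.279 / (0.003904 × 0.410) = 5.125e-06 m/s = 0.4428 m/day.

0.443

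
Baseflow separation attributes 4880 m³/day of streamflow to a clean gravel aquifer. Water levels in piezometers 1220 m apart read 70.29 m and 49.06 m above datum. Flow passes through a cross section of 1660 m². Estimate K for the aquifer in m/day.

Hydraulic gradient i = (70.29 − 49.06) / 1220 = 21.23 / 1220 = 0.01740.
From Q = K·A·i, K = Q / (A·i) = 4880 / (1660 × 0.01740) = 168.9 m/day.

169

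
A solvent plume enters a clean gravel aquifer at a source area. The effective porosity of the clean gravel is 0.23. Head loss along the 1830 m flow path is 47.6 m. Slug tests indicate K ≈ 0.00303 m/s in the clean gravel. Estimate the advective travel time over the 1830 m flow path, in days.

Convert K: 0.00303 m/s × 86400 = 261.8 m/day.
Hydraulic gradient i = Δh / L = 47.6 / 1830 = 0.02601.
Darcy flux q = K · i = 261.8 × 0.02601 = 6.809 m/day.
Seepage velocity v = q / n_e = 6.809 / 0.23 = 29.61 m/day.
Travel time t = L / v = 1830 / 29.61 = 61.81 days.

61.8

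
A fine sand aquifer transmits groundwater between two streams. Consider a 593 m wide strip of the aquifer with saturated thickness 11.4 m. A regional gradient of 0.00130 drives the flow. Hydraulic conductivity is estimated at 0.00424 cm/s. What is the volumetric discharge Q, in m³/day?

32.2

Convert K: 0.00424 cm/s × 864 = 3.663 m/day.
Cross-sectional area A = 593 × 11.4 = 6760 m².
Hydraulic gradient i = 0.00130.
Darcy's law: Q = K · A · i = 3.663 × 6760 × 0.001300 = 32.19 m³/day.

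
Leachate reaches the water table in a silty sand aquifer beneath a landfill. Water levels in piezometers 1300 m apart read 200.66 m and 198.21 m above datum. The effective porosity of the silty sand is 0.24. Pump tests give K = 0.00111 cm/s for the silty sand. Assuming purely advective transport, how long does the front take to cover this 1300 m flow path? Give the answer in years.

473

Convert K: 0.00111 cm/s × 864 = 0.9590 m/day.
Hydraulic gradient i = (200.66 − 198.21) / 1300 = 2.45 / 1300 = 0.001885.
Darcy flux q = K · i = 0.9590 × 0.001885 = 0.001807 m/day.
Seepage velocity v = q / n_e = 0.001807 / 0.24 = 0.007531 m/day.
Travel time t = L / v = 1300 / 0.007531 = 1.726e+05 days = 472.6 years.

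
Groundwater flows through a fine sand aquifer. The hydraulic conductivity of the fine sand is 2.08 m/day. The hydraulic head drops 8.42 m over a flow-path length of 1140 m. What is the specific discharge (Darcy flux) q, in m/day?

0.0154

Hydraulic gradient i = Δh / L = 8.42 / 1140 = 0.007386.
Specific discharge q = K · i = 2.080 × 0.007386 = 0.01536 m/day.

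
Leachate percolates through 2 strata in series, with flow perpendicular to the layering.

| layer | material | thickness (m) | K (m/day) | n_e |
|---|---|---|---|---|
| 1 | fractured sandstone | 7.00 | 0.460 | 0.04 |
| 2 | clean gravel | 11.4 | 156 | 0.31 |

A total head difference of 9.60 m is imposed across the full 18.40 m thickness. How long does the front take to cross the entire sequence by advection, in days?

6.07

With flow normal to the layers, continuity requires the same specific discharge q through every layer.
Σ(b_i/K_i) = 7.00/0.460 + 11.4/156 = 15.29 d.
q = Δh / Σ(b_i/K_i) = 9.60 / 15.29 = 0.6278 m/day.
In each layer the seepage velocity is v_i = q/n_i, so the layer transit time is t_i = b_i·n_i / q:
  layer 1 (fractured sandstone): t_1 = 7.00 × 0.04 / 0.6278 = 0.4460 d
  layer 2 (clean gravel): t_2 = 11.4 × 0.31 / 0.6278 = 5.629 d
Total t = Σ t_i = 6.075 days.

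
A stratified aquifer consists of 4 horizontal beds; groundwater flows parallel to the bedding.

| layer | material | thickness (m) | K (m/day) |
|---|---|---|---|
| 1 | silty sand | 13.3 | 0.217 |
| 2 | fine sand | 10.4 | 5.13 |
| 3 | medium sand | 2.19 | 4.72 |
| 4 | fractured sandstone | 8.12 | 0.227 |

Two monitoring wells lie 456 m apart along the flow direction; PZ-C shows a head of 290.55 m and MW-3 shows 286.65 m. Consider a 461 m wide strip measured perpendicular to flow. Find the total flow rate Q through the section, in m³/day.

270

Flow is parallel to layering, so each bed carries its own Darcy discharge and the transmissivities add.
Σ(K_i·b_i) = 0.217×13.3 + 5.13×10.4 + 4.72×2.19 + 0.227×8.12 = 68.42 m²/day.
Hydraulic gradient i = (290.55 − 286.65) / 456 = 3.9 / 456 = 0.008553.
Q = Σ(K_i·b_i) · W · i = 68.42 × 461 × 0.008553 = 269.8 m³/day.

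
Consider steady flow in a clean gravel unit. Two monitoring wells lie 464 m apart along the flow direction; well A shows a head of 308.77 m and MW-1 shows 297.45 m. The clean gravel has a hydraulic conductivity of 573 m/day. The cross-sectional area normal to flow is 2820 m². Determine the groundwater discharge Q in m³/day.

Hydraulic gradient i = (308.77 − 297.45) / 464 = 11.32 / 464 = 0.02440.
Darcy's law: Q = K · A · i = 573.0 × 2820 × 0.02440 = 39421 m³/day.

39400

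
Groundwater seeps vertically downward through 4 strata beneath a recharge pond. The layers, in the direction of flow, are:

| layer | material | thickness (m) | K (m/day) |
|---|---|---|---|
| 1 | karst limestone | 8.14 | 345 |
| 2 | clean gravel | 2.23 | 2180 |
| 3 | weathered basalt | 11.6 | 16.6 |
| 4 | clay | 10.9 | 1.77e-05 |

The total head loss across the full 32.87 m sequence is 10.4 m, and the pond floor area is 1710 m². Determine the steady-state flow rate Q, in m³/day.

Flow is perpendicular to layering, so the layers act in series and the equivalent K is the thickness-weighted harmonic mean.
Total thickness L = 8.14 + 2.23 + 11.6 + 10.9 = 32.87 m.
Σ(b_i/K_i) = 8.14/345 + 2.23/2180 + 11.6/16.6 + 10.9/1.77e-05 = 6.158e+05 d.
K_eq = L / Σ(b_i/K_i) = 32.87 / 6.158e+05 = 5.338e-05 m/day.
Q = K_eq · A · (Δh/L) = 5.338e-05 × 1710 × (10.4/32.87) = 0.02888 m³/day.

0.0289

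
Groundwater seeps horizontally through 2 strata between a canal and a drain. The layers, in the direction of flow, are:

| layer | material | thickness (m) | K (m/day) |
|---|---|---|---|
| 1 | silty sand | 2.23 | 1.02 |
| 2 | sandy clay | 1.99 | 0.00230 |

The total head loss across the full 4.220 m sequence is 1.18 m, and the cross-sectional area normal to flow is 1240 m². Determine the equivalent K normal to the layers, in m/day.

0.00487

Flow is perpendicular to layering, so the layers act in series and the equivalent K is the thickness-weighted harmonic mean.
Total thickness L = 2.23 + 1.99 = 4.220 m.
Σ(b_i/K_i) = 2.23/1.02 + 1.99/0.00230 = 867.4 d.
K_eq = L / Σ(b_i/K_i) = 4.220 / 867.4 = 0.004865 m/day.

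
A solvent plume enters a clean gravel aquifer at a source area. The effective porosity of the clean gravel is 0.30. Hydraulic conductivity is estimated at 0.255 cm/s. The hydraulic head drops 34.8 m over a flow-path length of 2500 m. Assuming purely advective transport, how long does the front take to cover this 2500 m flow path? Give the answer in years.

Convert K: 0.255 cm/s × 864 = 220.3 m/day.
Hydraulic gradient i = Δh / L = 34.8 / 2500 = 0.01392.
Darcy flux q = K · i = 220.3 × 0.01392 = 3.067 m/day.
Seepage velocity v = q / n_e = 3.067 / 0.30 = 10.22 m/day.
Travel time t = L / v = 2500 / 10.22 = 244.6 days = 0.6695 years.

0.670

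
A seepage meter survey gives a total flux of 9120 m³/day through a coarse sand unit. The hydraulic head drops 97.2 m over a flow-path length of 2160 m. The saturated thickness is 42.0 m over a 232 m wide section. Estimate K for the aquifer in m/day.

20.8

Cross-sectional area A = 232 × 42.0 = 9744 m².
Hydraulic gradient i = Δh / L = 97.2 / 2160 = 0.04500.
From Q = K·A·i, K = Q / (A·i) = 9120 / (9744 × 0.04500) = 20.80 m/day.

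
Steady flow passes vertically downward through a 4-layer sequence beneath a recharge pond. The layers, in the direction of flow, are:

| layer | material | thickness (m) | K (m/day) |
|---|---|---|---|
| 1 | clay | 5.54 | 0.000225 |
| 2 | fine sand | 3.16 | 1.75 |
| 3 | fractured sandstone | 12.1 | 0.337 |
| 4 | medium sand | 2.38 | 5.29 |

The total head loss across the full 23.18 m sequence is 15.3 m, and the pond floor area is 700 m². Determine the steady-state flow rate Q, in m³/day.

0.434

Flow is perpendicular to layering, so the layers act in series and the equivalent K is the thickness-weighted harmonic mean.
Total thickness L = 5.54 + 3.16 + 12.1 + 2.38 = 23.18 m.
Σ(b_i/K_i) = 5.54/0.000225 + 3.16/1.75 + 12.1/0.337 + 2.38/5.29 = 24660 d.
K_eq = L / Σ(b_i/K_i) = 23.18 / 24660 = 0.0009400 m/day.
Q = K_eq · A · (Δh/L) = 0.0009400 × 700 × (15.3/23.18) = 0.4343 m³/day.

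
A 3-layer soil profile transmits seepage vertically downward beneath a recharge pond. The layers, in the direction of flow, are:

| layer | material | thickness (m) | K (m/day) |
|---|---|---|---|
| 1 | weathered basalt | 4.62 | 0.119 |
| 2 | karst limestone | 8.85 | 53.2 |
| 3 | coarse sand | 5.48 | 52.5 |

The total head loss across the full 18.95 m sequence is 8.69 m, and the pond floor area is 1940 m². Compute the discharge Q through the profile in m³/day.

431

Flow is perpendicular to layering, so the layers act in series and the equivalent K is the thickness-weighted harmonic mean.
Total thickness L = 4.62 + 8.85 + 5.48 = 18.95 m.
Σ(b_i/K_i) = 4.62/0.119 + 8.85/53.2 + 5.48/52.5 = 39.09 d.
K_eq = L / Σ(b_i/K_i) = 18.95 / 39.09 = 0.4847 m/day.
Q = K_eq · A · (Δh/L) = 0.4847 × 1940 × (8.69/18.95) = 431.2 m³/day.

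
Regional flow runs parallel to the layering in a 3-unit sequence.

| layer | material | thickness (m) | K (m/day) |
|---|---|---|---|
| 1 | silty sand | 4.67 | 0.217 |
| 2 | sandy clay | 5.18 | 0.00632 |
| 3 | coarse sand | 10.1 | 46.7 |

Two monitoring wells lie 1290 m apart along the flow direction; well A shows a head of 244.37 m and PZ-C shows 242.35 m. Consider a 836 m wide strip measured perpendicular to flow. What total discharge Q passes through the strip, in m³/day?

619

Flow is parallel to layering, so each bed carries its own Darcy discharge and the transmissivities add.
Σ(K_i·b_i) = 0.217×4.67 + 0.00632×5.18 + 46.7×10.1 = 472.7 m²/day.
Hydraulic gradient i = (244.37 − 242.35) / 1290 = 2.02 / 1290 = 0.001566.
Q = Σ(K_i·b_i) · W · i = 472.7 × 836 × 0.001566 = 618.8 m³/day.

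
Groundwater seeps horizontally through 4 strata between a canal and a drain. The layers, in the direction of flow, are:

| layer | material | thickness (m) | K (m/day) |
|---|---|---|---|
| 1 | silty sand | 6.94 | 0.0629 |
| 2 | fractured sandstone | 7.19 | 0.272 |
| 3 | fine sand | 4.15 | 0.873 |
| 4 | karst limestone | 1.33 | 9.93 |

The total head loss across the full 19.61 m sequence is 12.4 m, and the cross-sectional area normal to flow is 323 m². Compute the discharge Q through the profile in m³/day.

Flow is perpendicular to layering, so the layers act in series and the equivalent K is the thickness-weighted harmonic mean.
Total thickness L = 6.94 + 7.19 + 4.15 + 1.33 = 19.61 m.
Σ(b_i/K_i) = 6.94/0.0629 + 7.19/0.272 + 4.15/0.873 + 1.33/9.93 = 141.7 d.
K_eq = L / Σ(b_i/K_i) = 19.61 / 141.7 = 0.1384 m/day.
Q = K_eq · A · (Δh/L) = 0.1384 × 323 × (12.4/19.61) = 28.27 m³/day.

28.3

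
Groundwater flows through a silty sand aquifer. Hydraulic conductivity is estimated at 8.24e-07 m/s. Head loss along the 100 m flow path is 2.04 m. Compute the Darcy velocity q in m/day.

Convert K: 8.24e-07 m/s × 86400 = 0.07119 m/day.
Hydraulic gradient i = Δh / L = 2.04 / 100 = 0.02040.
Specific discharge q = K · i = 0.07119 × 0.02040 = 0.001452 m/day.

0.00145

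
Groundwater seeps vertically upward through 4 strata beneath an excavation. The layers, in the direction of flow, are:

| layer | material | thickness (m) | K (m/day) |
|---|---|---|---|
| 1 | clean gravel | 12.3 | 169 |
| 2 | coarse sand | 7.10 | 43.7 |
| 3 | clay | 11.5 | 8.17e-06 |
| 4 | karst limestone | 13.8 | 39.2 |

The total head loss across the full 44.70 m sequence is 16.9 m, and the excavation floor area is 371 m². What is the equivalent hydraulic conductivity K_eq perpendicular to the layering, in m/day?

3.18e-05

Flow is perpendicular to layering, so the layers act in series and the equivalent K is the thickness-weighted harmonic mean.
Total thickness L = 12.3 + 7.10 + 11.5 + 13.8 = 44.70 m.
Σ(b_i/K_i) = 12.3/169 + 7.10/43.7 + 11.5/8.17e-06 + 13.8/39.2 = 1.408e+06 d.
K_eq = L / Σ(b_i/K_i) = 44.70 / 1.408e+06 = 3.176e-05 m/day.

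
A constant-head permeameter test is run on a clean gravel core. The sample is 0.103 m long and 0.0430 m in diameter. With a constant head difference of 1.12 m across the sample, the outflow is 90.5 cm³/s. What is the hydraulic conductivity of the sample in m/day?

Cross-sectional area A = π·(d/2)² = π × (0.0430/2)² = 0.001452 m².
Convert discharge: 90.5 cm³/s = 9.050e-05 m³/s.
Darcy's law rearranged: K = Q·L / (A·Δh) = 9.050e-05 × 0.103 / (0.001452 × 1.12) = 0.005731 m/s = 495.2 m/day.

495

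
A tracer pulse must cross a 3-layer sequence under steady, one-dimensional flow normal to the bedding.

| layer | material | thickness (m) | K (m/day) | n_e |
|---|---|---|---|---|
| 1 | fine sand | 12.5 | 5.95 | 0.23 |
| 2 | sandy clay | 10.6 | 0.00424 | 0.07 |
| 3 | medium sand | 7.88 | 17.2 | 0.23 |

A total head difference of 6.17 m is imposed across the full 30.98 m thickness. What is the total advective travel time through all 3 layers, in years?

6.03

With flow normal to the layers, continuity requires the same specific discharge q through every layer.
Σ(b_i/K_i) = 12.5/5.95 + 10.6/0.00424 + 7.88/17.2 = 2503 d.
q = Δh / Σ(b_i/K_i) = 6.17 / 2503 = 0.002465 m/day.
In each layer the seepage velocity is v_i = q/n_i, so the layer transit time is t_i = b_i·n_i / q:
  layer 1 (fine sand): t_1 = 12.5 × 0.23 / 0.002465 = 1166 d
  layer 2 (sandy clay): t_2 = 10.6 × 0.07 / 0.002465 = 301.0 d
  layer 3 (medium sand): t_3 = 7.88 × 0.23 / 0.002465 = 735.1 d
Total t = Σ t_i = 2202 days = 6.029 years.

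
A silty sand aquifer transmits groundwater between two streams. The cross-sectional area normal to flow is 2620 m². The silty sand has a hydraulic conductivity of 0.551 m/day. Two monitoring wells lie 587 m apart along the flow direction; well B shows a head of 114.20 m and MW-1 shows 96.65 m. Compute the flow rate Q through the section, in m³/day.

Hydraulic gradient i = (114.20 − 96.65) / 587 = 17.55 / 587 = 0.02990.
Darcy's law: Q = K · A · i = 0.5510 × 2620 × 0.02990 = 43.16 m³/day.

43.2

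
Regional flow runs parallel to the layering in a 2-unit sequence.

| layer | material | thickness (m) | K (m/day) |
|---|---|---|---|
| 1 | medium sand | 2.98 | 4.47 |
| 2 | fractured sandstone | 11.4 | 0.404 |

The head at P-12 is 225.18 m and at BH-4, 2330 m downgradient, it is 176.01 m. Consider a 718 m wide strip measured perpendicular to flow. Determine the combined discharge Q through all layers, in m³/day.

272

Flow is parallel to layering, so each bed carries its own Darcy discharge and the transmissivities add.
Σ(K_i·b_i) = 4.47×2.98 + 0.404×11.4 = 17.93 m²/day.
Hydraulic gradient i = (225.18 − 176.01) / 2330 = 49.17 / 2330 = 0.02110.
Q = Σ(K_i·b_i) · W · i = 17.93 × 718 × 0.02110 = 271.6 m³/day.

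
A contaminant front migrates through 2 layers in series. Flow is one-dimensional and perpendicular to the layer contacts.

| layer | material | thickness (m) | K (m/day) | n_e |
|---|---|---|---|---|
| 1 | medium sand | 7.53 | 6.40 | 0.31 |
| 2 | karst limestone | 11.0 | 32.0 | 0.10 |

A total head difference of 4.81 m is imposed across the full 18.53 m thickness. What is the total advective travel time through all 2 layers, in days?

1.09

With flow normal to the layers, continuity requires the same specific discharge q through every layer.
Σ(b_i/K_i) = 7.53/6.40 + 11.0/32.0 = 1.520 d.
q = Δh / Σ(b_i/K_i) = 4.81 / 1.520 = 3.164 m/day.
In each layer the seepage velocity is v_i = q/n_i, so the layer transit time is t_i = b_i·n_i / q:
  layer 1 (medium sand): t_1 = 7.53 × 0.31 / 3.164 = 0.7378 d
  layer 2 (karst limestone): t_2 = 11.0 × 0.10 / 3.164 = 0.3477 d
Total t = Σ t_i = 1.085 days.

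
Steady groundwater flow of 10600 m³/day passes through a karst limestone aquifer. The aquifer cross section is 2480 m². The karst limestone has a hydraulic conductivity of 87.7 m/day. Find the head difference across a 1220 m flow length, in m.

From Q = K·A·i, i = Q / (K·A) = 10600 / (87.70 × 2480) = 0.04874.
Head loss Δh = i · L = 0.04874 × 1220 = 59.46 m.

59.5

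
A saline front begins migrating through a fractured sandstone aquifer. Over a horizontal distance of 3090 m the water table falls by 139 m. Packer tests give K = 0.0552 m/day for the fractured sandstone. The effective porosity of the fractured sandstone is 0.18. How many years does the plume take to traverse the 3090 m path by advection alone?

Hydraulic gradient i = Δh / L = 139 / 3090 = 0.04498.
Darcy flux q = K · i = 0.05520 × 0.04498 = 0.002483 m/day.
Seepage velocity v = q / n_e = 0.002483 / 0.18 = 0.01380 m/day.
Travel time t = L / v = 3090 / 0.01380 = 2.240e+05 days = 613.3 years.

613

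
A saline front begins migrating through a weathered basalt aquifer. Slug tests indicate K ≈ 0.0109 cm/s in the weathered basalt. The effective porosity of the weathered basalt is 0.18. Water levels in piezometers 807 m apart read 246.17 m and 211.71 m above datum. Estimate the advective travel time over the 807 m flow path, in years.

Convert K: 0.0109 cm/s × 864 = 9.418 m/day.
Hydraulic gradient i = (246.17 − 211.71) / 807 = 34.46 / 807 = 0.04270.
Darcy flux q = K · i = 9.418 × 0.04270 = 0.4021 m/day.
Seepage velocity v = q / n_e = 0.4021 / 0.18 = 2.234 m/day.
Travel time t = L / v = 807 / 2.234 = 361.2 days = 0.9889 years.

0.989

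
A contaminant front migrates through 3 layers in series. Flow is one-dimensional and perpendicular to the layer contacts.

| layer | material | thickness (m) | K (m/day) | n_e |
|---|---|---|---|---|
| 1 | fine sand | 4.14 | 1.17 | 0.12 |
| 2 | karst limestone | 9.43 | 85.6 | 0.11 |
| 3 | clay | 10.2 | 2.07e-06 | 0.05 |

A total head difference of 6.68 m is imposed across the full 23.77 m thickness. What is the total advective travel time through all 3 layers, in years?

With flow normal to the layers, continuity requires the same specific discharge q through every layer.
Σ(b_i/K_i) = 4.14/1.17 + 9.43/85.6 + 10.2/2.07e-06 = 4.928e+06 d.
q = Δh / Σ(b_i/K_i) = 6.68 / 4.928e+06 = 1.356e-06 m/day.
In each layer the seepage velocity is v_i = q/n_i, so the layer transit time is t_i = b_i·n_i / q:
  layer 1 (fine sand): t_1 = 4.14 × 0.12 / 1.356e-06 = 3.665e+05 d
  layer 2 (karst limestone): t_2 = 9.43 × 0.11 / 1.356e-06 = 7.652e+05 d
  layer 3 (clay): t_3 = 10.2 × 0.05 / 1.356e-06 = 3.762e+05 d
Total t = Σ t_i = 1.508e+06 days = 4128 years.

4130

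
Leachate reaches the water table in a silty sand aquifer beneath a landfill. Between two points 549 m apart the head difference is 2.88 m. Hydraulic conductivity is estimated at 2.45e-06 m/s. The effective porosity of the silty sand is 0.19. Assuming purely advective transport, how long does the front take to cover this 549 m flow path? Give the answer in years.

257

Convert K: 2.45e-06 m/s × 86400 = 0.2117 m/day.
Hydraulic gradient i = Δh / L = 2.88 / 549 = 0.005246.
Darcy flux q = K · i = 0.2117 × 0.005246 = 0.001110 m/day.
Seepage velocity v = q / n_e = 0.001110 / 0.19 = 0.005844 m/day.
Travel time t = L / v = 549 / 0.005844 = 93935 days = 257.2 years.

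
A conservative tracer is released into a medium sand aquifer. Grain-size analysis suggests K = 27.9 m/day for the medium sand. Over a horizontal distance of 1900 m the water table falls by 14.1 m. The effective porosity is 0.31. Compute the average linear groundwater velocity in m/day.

Hydraulic gradient i = Δh / L = 14.1 / 1900 = 0.007421.
Darcy flux q = K · i = 27.90 × 0.007421 = 0.2070 m/day.
Seepage velocity v = q / n_e = 0.2070 / 0.31 = 0.6679 m/day.

0.668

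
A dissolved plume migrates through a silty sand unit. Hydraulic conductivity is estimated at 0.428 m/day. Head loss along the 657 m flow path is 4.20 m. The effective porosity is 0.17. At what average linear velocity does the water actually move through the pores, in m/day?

0.0161

Hydraulic gradient i = Δh / L = 4.20 / 657 = 0.006393.
Darcy flux q = K · i = 0.4280 × 0.006393 = 0.002736 m/day.
Seepage velocity v = q / n_e = 0.002736 / 0.17 = 0.01609 m/day.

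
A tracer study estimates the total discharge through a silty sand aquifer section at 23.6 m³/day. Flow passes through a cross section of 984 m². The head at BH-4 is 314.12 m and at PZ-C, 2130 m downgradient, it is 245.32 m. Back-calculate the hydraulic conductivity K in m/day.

0.743

Hydraulic gradient i = (314.12 − 245.32) / 2130 = 68.8 / 2130 = 0.03230.
From Q = K·A·i, K = Q / (A·i) = 23.6 / (984.0 × 0.03230) = 0.7425 m/day.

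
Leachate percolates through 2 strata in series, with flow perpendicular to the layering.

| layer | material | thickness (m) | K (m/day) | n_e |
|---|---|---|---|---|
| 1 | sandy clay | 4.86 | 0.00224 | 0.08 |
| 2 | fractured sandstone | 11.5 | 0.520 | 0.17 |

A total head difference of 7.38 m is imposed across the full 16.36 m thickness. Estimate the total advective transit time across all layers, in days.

696

With flow normal to the layers, continuity requires the same specific discharge q through every layer.
Σ(b_i/K_i) = 4.86/0.00224 + 11.5/0.520 = 2192 d.
q = Δh / Σ(b_i/K_i) = 7.38 / 2192 = 0.003367 m/day.
In each layer the seepage velocity is v_i = q/n_i, so the layer transit time is t_i = b_i·n_i / q:
  layer 1 (sandy clay): t_1 = 4.86 × 0.08 / 0.003367 = 115.5 d
  layer 2 (fractured sandstone): t_2 = 11.5 × 0.17 / 0.003367 = 580.6 d
Total t = Σ t_i = 696.1 days.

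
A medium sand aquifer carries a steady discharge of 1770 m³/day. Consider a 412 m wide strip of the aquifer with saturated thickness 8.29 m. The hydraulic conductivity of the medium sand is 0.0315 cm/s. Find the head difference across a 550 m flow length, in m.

Convert K: 0.0315 cm/s × 864 = 27.22 m/day.
Cross-sectional area A = 412 × 8.29 = 3415 m².
From Q = K·A·i, i = Q / (K·A) = 1770 / (27.22 × 3415) = 0.01904.
Head loss Δh = i · L = 0.01904 × 550 = 10.47 m.

10.5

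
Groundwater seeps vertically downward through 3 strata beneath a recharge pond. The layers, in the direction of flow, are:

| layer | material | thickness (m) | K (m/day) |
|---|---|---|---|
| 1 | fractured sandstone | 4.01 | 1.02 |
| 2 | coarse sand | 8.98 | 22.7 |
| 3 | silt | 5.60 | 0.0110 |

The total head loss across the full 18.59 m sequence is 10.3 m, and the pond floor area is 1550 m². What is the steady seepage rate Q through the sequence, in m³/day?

Flow is perpendicular to layering, so the layers act in series and the equivalent K is the thickness-weighted harmonic mean.
Total thickness L = 4.01 + 8.98 + 5.60 = 18.59 m.
Σ(b_i/K_i) = 4.01/1.02 + 8.98/22.7 + 5.60/0.0110 = 513.4 d.
K_eq = L / Σ(b_i/K_i) = 18.59 / 513.4 = 0.03621 m/day.
Q = K_eq · A · (Δh/L) = 0.03621 × 1550 × (10.3/18.59) = 31.10 m³/day.

31.1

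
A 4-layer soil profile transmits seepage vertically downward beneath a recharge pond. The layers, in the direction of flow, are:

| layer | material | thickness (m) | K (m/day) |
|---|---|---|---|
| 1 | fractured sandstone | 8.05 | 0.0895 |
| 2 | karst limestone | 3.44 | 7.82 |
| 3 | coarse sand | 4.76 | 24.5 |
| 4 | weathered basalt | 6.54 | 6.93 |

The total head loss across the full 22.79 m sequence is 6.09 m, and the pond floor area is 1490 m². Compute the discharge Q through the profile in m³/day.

99.1

Flow is perpendicular to layering, so the layers act in series and the equivalent K is the thickness-weighted harmonic mean.
Total thickness L = 8.05 + 3.44 + 4.76 + 6.54 = 22.79 m.
Σ(b_i/K_i) = 8.05/0.0895 + 3.44/7.82 + 4.76/24.5 + 6.54/6.93 = 91.52 d.
K_eq = L / Σ(b_i/K_i) = 22.79 / 91.52 = 0.2490 m/day.
Q = K_eq · A · (Δh/L) = 0.2490 × 1490 × (6.09/22.79) = 99.15 m³/day.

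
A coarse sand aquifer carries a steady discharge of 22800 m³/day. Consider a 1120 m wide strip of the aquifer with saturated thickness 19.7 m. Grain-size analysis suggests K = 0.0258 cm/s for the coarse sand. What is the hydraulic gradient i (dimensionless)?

Convert K: 0.0258 cm/s × 864 = 22.29 m/day.
Cross-sectional area A = 1120 × 19.7 = 22064 m².
From Q = K·A·i, i = Q / (K·A) = 22800 / (22.29 × 22064) = 0.04636.

0.0464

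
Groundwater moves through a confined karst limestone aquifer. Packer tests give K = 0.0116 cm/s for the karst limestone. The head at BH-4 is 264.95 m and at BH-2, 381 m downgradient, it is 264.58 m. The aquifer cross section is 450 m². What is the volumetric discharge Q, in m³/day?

4.38

Convert K: 0.0116 cm/s × 864 = 10.02 m/day.
Hydraulic gradient i = (264.95 − 264.58) / 381 = 0.37 / 381 = 0.0009711.
Darcy's law: Q = K · A · i = 10.02 × 450.0 × 0.0009711 = 4.380 m³/day.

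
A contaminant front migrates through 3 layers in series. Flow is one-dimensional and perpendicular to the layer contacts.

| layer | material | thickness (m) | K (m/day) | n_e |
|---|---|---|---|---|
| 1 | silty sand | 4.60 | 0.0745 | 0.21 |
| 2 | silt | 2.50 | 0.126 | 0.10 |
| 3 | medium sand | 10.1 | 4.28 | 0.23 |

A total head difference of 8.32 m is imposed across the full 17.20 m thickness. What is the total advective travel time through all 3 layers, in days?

35.7

With flow normal to the layers, continuity requires the same specific discharge q through every layer.
Σ(b_i/K_i) = 4.60/0.0745 + 2.50/0.126 + 10.1/4.28 = 83.95 d.
q = Δh / Σ(b_i/K_i) = 8.32 / 83.95 = 0.09911 m/day.
In each layer the seepage velocity is v_i = q/n_i, so the layer transit time is t_i = b_i·n_i / q:
  layer 1 (silty sand): t_1 = 4.60 × 0.21 / 0.09911 = 9.747 d
  layer 2 (silt): t_2 = 2.50 × 0.10 / 0.09911 = 2.522 d
  layer 3 (medium sand): t_3 = 10.1 × 0.23 / 0.09911 = 23.44 d
Total t = Σ t_i = 35.71 days.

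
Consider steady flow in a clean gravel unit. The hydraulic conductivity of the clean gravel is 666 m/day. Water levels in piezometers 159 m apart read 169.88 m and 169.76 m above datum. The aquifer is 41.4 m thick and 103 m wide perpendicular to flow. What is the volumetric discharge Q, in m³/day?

Cross-sectional area A = 103 × 41.4 = 4264 m².
Hydraulic gradient i = (169.88 − 169.76) / 159 = 0.12 / 159 = 0.0007547.
Darcy's law: Q = K · A · i = 666.0 × 4264 × 0.0007547 = 2143 m³/day.

2140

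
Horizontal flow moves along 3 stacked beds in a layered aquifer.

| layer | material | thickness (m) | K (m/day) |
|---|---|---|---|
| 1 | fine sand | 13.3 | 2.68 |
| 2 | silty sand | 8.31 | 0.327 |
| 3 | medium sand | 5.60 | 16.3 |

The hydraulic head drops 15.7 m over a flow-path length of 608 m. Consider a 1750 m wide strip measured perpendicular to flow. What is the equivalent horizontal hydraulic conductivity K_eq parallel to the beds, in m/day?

4.76

Flow is parallel to layering, so each bed carries its own Darcy discharge and the transmissivities add.
Σ(K_i·b_i) = 2.68×13.3 + 0.327×8.31 + 16.3×5.60 = 129.6 m²/day.
Total thickness b = 27.21 m, so K_eq = Σ(K_i·b_i)/b = 4.764 m/day.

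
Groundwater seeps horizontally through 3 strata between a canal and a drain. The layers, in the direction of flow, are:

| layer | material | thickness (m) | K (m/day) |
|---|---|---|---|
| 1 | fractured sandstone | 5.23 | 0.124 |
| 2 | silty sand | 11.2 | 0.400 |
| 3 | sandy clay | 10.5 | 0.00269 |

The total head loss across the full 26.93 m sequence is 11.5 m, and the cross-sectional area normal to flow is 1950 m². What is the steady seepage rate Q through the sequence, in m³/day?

Flow is perpendicular to layering, so the layers act in series and the equivalent K is the thickness-weighted harmonic mean.
Total thickness L = 5.23 + 11.2 + 10.5 = 26.93 m.
Σ(b_i/K_i) = 5.23/0.124 + 11.2/0.400 + 10.5/0.00269 = 3974 d.
K_eq = L / Σ(b_i/K_i) = 26.93 / 3974 = 0.006777 m/day.
Q = K_eq · A · (Δh/L) = 0.006777 × 1950 × (11.5/26.93) = 5.644 m³/day.

5.64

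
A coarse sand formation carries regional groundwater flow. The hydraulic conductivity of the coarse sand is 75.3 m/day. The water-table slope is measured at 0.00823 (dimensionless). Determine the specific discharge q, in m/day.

0.620

Hydraulic gradient i = 0.00823.
Specific discharge q = K · i = 75.30 × 0.008230 = 0.6197 m/day.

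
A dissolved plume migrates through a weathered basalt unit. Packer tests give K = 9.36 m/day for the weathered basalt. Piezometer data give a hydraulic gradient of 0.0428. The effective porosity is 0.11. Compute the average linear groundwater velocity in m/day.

3.64

Hydraulic gradient i = 0.0428.
Darcy flux q = K · i = 9.360 × 0.04280 = 0.4006 m/day.
Seepage velocity v = q / n_e = 0.4006 / 0.11 = 3.642 m/day.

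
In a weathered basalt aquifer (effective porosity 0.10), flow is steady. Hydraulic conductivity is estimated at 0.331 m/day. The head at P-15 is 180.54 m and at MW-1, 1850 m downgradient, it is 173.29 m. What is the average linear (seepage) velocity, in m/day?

0.0130

Hydraulic gradient i = (180.54 − 173.29) / 1850 = 7.25 / 1850 = 0.003919.
Darcy flux q = K · i = 0.3310 × 0.003919 = 0.001297 m/day.
Seepage velocity v = q / n_e = 0.001297 / 0.10 = 0.01297 m/day.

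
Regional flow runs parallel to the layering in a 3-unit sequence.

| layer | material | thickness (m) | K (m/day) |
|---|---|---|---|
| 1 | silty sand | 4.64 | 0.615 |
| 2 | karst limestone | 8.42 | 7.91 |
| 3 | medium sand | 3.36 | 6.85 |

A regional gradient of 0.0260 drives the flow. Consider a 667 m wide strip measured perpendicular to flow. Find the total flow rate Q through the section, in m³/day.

Flow is parallel to layering, so each bed carries its own Darcy discharge and the transmissivities add.
Σ(K_i·b_i) = 0.615×4.64 + 7.91×8.42 + 6.85×3.36 = 92.47 m²/day.
Hydraulic gradient i = 0.0260.
Q = Σ(K_i·b_i) · W · i = 92.47 × 667 × 0.02600 = 1604 m³/day.

1600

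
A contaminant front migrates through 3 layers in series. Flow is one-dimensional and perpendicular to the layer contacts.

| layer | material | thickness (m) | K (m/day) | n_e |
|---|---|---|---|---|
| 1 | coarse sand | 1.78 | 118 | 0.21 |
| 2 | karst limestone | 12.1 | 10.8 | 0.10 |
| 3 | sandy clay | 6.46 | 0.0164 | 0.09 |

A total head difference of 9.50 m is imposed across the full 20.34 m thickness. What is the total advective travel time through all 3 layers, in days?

90.0

With flow normal to the layers, continuity requires the same specific discharge q through every layer.
Σ(b_i/K_i) = 1.78/118 + 12.1/10.8 + 6.46/0.0164 = 395.0 d.
q = Δh / Σ(b_i/K_i) = 9.50 / 395.0 = 0.02405 m/day.
In each layer the seepage velocity is v_i = q/n_i, so the layer transit time is t_i = b_i·n_i / q:
  layer 1 (coarse sand): t_1 = 1.78 × 0.21 / 0.02405 = 15.54 d
  layer 2 (karst limestone): t_2 = 12.1 × 0.10 / 0.02405 = 50.32 d
  layer 3 (sandy clay): t_3 = 6.46 × 0.09 / 0.02405 = 24.18 d
Total t = Σ t_i = 90.04 days.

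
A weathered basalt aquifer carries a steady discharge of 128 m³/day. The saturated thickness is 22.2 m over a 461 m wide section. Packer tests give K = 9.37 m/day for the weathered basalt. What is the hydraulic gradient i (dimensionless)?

0.00133

Cross-sectional area A = 461 × 22.2 = 10234 m².
From Q = K·A·i, i = Q / (K·A) = 128 / (9.370 × 10234) = 0.001335.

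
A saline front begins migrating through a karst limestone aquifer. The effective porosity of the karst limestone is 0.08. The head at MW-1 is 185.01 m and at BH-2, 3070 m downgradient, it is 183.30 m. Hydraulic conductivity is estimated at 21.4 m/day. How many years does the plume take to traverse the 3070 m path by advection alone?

Hydraulic gradient i = (185.01 − 183.30) / 3070 = 1.71 / 3070 = 0.0005570.
Darcy flux q = K · i = 21.40 × 0.0005570 = 0.01192 m/day.
Seepage velocity v = q / n_e = 0.01192 / 0.08 = 0.1490 m/day.
Travel time t = L / v = 3070 / 0.1490 = 20604 days = 56.41 years.

56.4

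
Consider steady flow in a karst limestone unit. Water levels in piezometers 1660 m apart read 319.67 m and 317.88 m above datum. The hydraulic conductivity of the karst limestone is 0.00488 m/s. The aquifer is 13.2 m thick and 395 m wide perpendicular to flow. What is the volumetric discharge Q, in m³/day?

Convert K: 0.00488 m/s × 86400 = 421.6 m/day.
Cross-sectional area A = 395 × 13.2 = 5214 m².
Hydraulic gradient i = (319.67 − 317.88) / 1660 = 1.79 / 1660 = 0.001078.
Darcy's law: Q = K · A · i = 421.6 × 5214 × 0.001078 = 2371 m³/day.

2370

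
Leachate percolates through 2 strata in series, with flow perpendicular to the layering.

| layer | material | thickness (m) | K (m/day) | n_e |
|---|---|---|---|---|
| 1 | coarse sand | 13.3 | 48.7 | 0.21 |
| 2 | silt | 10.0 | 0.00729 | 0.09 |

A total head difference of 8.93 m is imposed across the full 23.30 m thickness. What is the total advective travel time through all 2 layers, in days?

With flow normal to the layers, continuity requires the same specific discharge q through every layer.
Σ(b_i/K_i) = 13.3/48.7 + 10.0/0.00729 = 1372 d.
q = Δh / Σ(b_i/K_i) = 8.93 / 1372 = 0.006509 m/day.
In each layer the seepage velocity is v_i = q/n_i, so the layer transit time is t_i = b_i·n_i / q:
  layer 1 (coarse sand): t_1 = 13.3 × 0.21 / 0.006509 = 429.1 d
  layer 2 (silt): t_2 = 10.0 × 0.09 / 0.006509 = 138.3 d
Total t = Σ t_i = 567.4 days.

567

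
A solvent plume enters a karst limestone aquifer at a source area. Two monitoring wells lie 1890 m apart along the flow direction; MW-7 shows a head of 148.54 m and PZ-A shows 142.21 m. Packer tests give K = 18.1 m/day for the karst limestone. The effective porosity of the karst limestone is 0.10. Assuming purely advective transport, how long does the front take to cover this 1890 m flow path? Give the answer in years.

Hydraulic gradient i = (148.54 − 142.21) / 1890 = 6.33 / 1890 = 0.003349.
Darcy flux q = K · i = 18.10 × 0.003349 = 0.06062 m/day.
Seepage velocity v = q / n_e = 0.06062 / 0.10 = 0.6062 m/day.
Travel time t = L / v = 1890 / 0.6062 = 3118 days = 8.536 years.

8.54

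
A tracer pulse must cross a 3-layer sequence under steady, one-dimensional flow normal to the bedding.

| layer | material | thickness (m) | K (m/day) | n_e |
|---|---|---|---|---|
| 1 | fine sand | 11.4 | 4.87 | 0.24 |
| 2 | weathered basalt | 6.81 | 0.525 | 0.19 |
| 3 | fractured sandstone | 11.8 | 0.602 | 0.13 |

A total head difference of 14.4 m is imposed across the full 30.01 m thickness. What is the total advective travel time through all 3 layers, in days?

With flow normal to the layers, continuity requires the same specific discharge q through every layer.
Σ(b_i/K_i) = 11.4/4.87 + 6.81/0.525 + 11.8/0.602 = 34.91 d.
q = Δh / Σ(b_i/K_i) = 14.4 / 34.91 = 0.4124 m/day.
In each layer the seepage velocity is v_i = q/n_i, so the layer transit time is t_i = b_i·n_i / q:
  layer 1 (fine sand): t_1 = 11.4 × 0.24 / 0.4124 = 6.634 d
  layer 2 (weathered basalt): t_2 = 6.81 × 0.19 / 0.4124 = 3.137 d
  layer 3 (fractured sandstone): t_3 = 11.8 × 0.13 / 0.4124 = 3.719 d
Total t = Σ t_i = 13.49 days.

13.5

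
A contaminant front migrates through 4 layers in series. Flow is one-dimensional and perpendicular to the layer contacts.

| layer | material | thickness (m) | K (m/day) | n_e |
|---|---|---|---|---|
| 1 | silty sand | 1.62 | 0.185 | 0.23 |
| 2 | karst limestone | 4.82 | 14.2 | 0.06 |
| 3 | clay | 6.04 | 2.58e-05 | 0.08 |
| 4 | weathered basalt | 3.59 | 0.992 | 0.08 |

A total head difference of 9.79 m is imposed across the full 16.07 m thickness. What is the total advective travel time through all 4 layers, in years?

With flow normal to the layers, continuity requires the same specific discharge q through every layer.
Σ(b_i/K_i) = 1.62/0.185 + 4.82/14.2 + 6.04/2.58e-05 + 3.59/0.992 = 2.341e+05 d.
q = Δh / Σ(b_i/K_i) = 9.79 / 2.341e+05 = 4.182e-05 m/day.
In each layer the seepage velocity is v_i = q/n_i, so the layer transit time is t_i = b_i·n_i / q:
  layer 1 (silty sand): t_1 = 1.62 × 0.23 / 4.182e-05 = 8910 d
  layer 2 (karst limestone): t_2 = 4.82 × 0.06 / 4.182e-05 = 6916 d
  layer 3 (clay): t_3 = 6.04 × 0.08 / 4.182e-05 = 11555 d
  layer 4 (weathered basalt): t_4 = 3.59 × 0.08 / 4.182e-05 = 6868 d
Total t = Σ t_i = 34250 days = 93.77 years.

93.8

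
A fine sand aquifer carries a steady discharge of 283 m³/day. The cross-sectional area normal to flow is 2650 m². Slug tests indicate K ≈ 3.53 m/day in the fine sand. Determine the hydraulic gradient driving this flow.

From Q = K·A·i, i = Q / (K·A) = 283 / (3.530 × 2650) = 0.03025.

0.0303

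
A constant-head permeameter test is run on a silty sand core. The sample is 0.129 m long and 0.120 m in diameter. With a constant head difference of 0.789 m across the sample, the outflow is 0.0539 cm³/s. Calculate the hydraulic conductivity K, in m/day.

Cross-sectional area A = π·(d/2)² = π × (0.120/2)² = 0.01131 m².
Convert discharge: 0.0539 cm³/s = 5.390e-08 m³/s.
Darcy's law rearranged: K = Q·L / (A·Δh) = 5.390e-08 × 0.129 / (0.01131 × 0.789) = 7.792e-07 m/s = 0.06732 m/day.

0.0673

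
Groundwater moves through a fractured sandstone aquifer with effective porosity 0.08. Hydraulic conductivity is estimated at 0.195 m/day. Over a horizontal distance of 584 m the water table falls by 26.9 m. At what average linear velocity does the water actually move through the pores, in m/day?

Hydraulic gradient i = Δh / L = 26.9 / 584 = 0.04606.
Darcy flux q = K · i = 0.1950 × 0.04606 = 0.008982 m/day.
Seepage velocity v = q / n_e = 0.008982 / 0.08 = 0.1123 m/day.

0.112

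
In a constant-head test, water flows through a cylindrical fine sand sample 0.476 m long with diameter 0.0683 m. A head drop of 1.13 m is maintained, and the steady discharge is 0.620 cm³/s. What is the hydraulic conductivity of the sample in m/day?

6.16

Cross-sectional area A = π·(d/2)² = π × (0.0683/2)² = 0.003664 m².
Convert discharge: 0.620 cm³/s = 6.200e-07 m³/s.
Darcy's law rearranged: K = Q·L / (A·Δh) = 6.200e-07 × 0.476 / (0.003664 × 1.13) = 7.128e-05 m/s = 6.159 m/day.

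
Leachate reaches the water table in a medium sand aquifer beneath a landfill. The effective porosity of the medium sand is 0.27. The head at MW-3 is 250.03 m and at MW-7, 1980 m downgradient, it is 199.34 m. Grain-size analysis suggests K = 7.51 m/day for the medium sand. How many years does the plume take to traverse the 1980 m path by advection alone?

Hydraulic gradient i = (250.03 − 199.34) / 1980 = 50.69 / 1980 = 0.02560.
Darcy flux q = K · i = 7.510 × 0.02560 = 0.1923 m/day.
Seepage velocity v = q / n_e = 0.1923 / 0.27 = 0.7121 m/day.
Travel time t = L / v = 1980 / 0.7121 = 2781 days = 7.613 years.

7.61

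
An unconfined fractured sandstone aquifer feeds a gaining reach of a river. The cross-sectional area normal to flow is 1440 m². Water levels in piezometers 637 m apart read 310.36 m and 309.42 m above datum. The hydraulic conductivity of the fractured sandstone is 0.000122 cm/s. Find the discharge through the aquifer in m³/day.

0.224

Convert K: 0.000122 cm/s × 864 = 0.1054 m/day.
Hydraulic gradient i = (310.36 − 309.42) / 637 = 0.94 / 637 = 0.001476.
Darcy's law: Q = K · A · i = 0.1054 × 1440 × 0.001476 = 0.2240 m³/day.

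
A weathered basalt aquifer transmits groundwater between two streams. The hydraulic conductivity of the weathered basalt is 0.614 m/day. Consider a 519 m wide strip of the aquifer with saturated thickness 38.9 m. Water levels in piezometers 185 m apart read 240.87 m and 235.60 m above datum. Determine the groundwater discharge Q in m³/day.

Cross-sectional area A = 519 × 38.9 = 20189 m².
Hydraulic gradient i = (240.87 − 235.60) / 185 = 5.27 / 185 = 0.02849.
Darcy's law: Q = K · A · i = 0.6140 × 20189 × 0.02849 = 353.1 m³/day.

353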